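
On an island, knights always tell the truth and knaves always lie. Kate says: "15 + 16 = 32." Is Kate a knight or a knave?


Statement: "15 + 16 = 32."
Actual: 15 + 16 = 31
Claimed: 32
Statement is FALSE → Kate lies → Knave

Knave


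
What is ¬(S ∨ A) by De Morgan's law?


De Morgan's law: ¬(P ∨ Q) ≡ ¬P ∧ ¬Q
¬(S ∨ A) = ¬S ∧ ¬A

¬S ∧ ¬A


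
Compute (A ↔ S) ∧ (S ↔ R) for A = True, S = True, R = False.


A = True, S = True, R = False
Step 1: A ↔ S is true when A and S have the same value. Result: True
Step 2: S ↔ R is true when S and R have the same value. Result: False
Step 3: True ∧ False = False

False


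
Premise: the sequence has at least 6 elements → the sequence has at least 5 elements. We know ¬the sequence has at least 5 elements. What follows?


Modus tollens: P → Q, ¬Q ⊢ ¬P
P: the sequence has at least 6 elements
Q: the sequence has at least 5 elements
We have P → Q and Q is false.
By modus tollens, P must be false.

It is not the case that the sequence has at least 6 elements


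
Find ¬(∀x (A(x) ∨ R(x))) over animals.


Original: ∀x (A(x) ∨ R(x))
Rule: ¬∀→∃, ¬∃→∀, negate predicate.
Negation: ∃x (¬A(x) ∧ ¬R(x))

∃x (¬A(x) ∧ ¬R(x))


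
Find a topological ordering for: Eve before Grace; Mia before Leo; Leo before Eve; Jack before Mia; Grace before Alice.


Constraints: Eve before Grace; Mia before Leo; Leo before Eve; Jack before Mia; Grace before Alice
Method: repeatedly schedule the remaining task that has no remaining task required before it.
  Step 1: remaining {Mia, Eve, Grace, Leo, Alice, Jack}; every task except Jack still has a predecessor pending → schedule Jack.
  Step 2: remaining {Mia, Eve, Grace, Leo, Alice}; every task except Mia still has a predecessor pending → schedule Mia.
  Step 3: remaining {Eve, Grace, Leo, Alice}; every task except Leo still has a predecessor pending → schedule Leo.
  Step 4: remaining {Eve, Grace, Alice}; every task except Eve still has a predecessor pending → schedule Eve.
  Step 5: remaining {Grace, Alice}; every task except Grace still has a predecessor pending → schedule Grace.
  Step 6: only Alice remains → schedule Alice.
Resulting order:

Jack → Mia → Leo → Eve → Grace → Alice


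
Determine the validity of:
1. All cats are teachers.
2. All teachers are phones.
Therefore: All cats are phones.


Premise 1: All cats are teachers.
Premise 2: All teachers are phones.
Conclusion: All cats are phones.
Barbara syllogism (AAA-1): All A are B, All B are C → All A are C.
Middle term (teachers) distributed in premise 2.

Valid


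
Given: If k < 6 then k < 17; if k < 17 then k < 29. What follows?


Hypothetical syllogism: P → Q, Q → R ⊢ P → R
Premise 1: k < 6 → k < 17
Premise 2: k < 17 → k < 29
Chain the implications: the middle term (k < 17) links the two.
Conclusion: If k < 6, then k < 29.

If k < 6, then k < 29.


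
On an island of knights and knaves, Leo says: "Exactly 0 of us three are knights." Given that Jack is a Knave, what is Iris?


Leo claims exactly 0 knights among Leo, Jack, Iris.
Given: Jack is a Knave.

Case 1: Leo is a Knight (tells truth)
  Then exactly 0 of the three are knights.
  Counting Leo, Jack: 1 knight(s) so far. Need -1 more → impossible.
Case 2: Leo is a Knave (lies)
  Then the count is NOT 0.
  If Iris = Knave, count = 0 = 0 → claim would be true, contradicts lie.
  If Iris = Knight, count = 1 ≠ 0 → lie confirmed ✓

Iris is a Knight.

Knight


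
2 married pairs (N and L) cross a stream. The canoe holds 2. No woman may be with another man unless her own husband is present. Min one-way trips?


Label couples N and L.
1. WN+WL → (far: WN,WL; near: HN,HL)
2. WN ←   (far: WL; near: HN,HL,WN)
3. HN+HL → (far: HN,HL,WL; near: WN)
4. HN ←   (far: HL,WL; near: HN,WN)  — HN returns, since WN is alone on near bank
5. HN+WN → (far: all four; near: empty)
Every state respects the constraint.
Minimum trips = 5

5


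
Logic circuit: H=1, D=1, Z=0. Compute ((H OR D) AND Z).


H OR D = 1|1 = 1
1 AND 0 = 0

0


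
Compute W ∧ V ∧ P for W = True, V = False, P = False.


W = True, V = False, P = False
Step 1: W ∧ V = True AND False = False
Step 2: (False) ∧ P = (False) AND False = False
AND is true only when ALL operands are true.

False


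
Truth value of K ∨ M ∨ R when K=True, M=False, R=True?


K = True, M = False, R = True
Expression: K ∨ M ∨ R
Step 1: K ∨ M = True OR False = True
Step 2: (True) ∨ R = True OR True = True

True


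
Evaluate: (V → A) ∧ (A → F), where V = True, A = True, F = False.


V = True, A = True, F = False
Step 1: V → A is false only when V=True and A=False. Result: True
Step 2: A → F is false only when A=True and F=False. Result: False
Step 3: True ∧ False = False

False


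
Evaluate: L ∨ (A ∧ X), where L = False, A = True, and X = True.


L = False, A = True, X = True
Step 1: A ∧ X = True AND True = True
Step 2: L ∨ True = False OR True = True
AND evaluated first (higher precedence); then OR applied.

True


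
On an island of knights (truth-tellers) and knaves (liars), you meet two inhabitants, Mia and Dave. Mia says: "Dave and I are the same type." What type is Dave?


Mia says: "Dave and I are the same type."
Case 1: Mia is a Knight (truth-teller)
  Statement is true → they ARE the same → Dave is also a Knight
Case 2: Mia is a Knave (liar)
  Statement is false → they are NOT the same → Dave is a Knight
In both cases, Dave is a Knight.

Knight


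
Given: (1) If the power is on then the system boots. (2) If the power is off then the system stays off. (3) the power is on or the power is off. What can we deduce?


Constructive dilemma: (P → Q) ∧ (R → S), P ∨ R ⊢ Q ∨ S
Premise 1: the power is on → the system boots
Premise 2: the power is off → the system stays off
Premise 3: the power is on ∨ the power is off
Case 1: Assuming the power is on, then by Premise 1, the system boots.
Case 2: Assuming the power is off, then by Premise 2, the system stays off.
Since one of the power is on or the power is off must hold, we get the system boots or the system stays off.

The system boots or the system stays off.


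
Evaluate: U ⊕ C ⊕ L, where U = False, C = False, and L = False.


U = False, C = False, L = False
Step 1: U ⊕ C = False XOR False = False
Step 2: False ⊕ L = False XOR False = False
XOR is true when an odd number of operands are true.

False


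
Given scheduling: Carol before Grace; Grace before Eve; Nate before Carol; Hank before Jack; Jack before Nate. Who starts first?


Constraints: Carol before Grace; Grace before Eve; Nate before Carol; Hank before Jack; Jack before Nate
The first task can have nothing scheduled before it, so it must never appear on the right of a 'before'.
Tasks appearing after some 'before': Grace, Eve, Carol, Jack, Nate.
The only task not in that list is Hank → it is first.

Hank


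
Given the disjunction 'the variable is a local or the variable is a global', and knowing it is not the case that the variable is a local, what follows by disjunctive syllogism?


Disjunctive syllogism: P ∨ Q, ¬P ⊢ Q
Disjunction: the variable is a local ∨ the variable is a global
We know it is not the case that the variable is a local.
By disjunctive syllogism, the other disjunct must be true.

The variable is a global


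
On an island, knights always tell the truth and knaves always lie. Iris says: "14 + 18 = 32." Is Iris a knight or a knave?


Statement: "14 + 18 = 32."
Actual: 14 + 18 = 32
Claimed: 32
Statement is TRUE → Iris tells the truth → Knight

Knight


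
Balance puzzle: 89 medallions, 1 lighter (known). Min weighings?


Each weighing has 3 outcomes (left heavy / balance / right heavy), so k weighings distinguish at most 3^k cases; splitting into three near-equal groups achieves this.
Need 3^k ≥ 89: 3^4 = 81 < 89 ≤ 3^5 = 243
k = ⌈log₃(89)⌉ = 5

5


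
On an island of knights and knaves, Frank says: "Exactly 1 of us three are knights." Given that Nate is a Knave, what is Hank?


Frank claims exactly 1 knights among Frank, Nate, Hank.
Given: Nate is a Knave.

Case 1: Frank is a Knight (tells truth)
  Then exactly 1 of the three are knights.
  Counting Frank, Nate: 1 knight(s) so far. Need 0 more → Hank = Knave.
Case 2: Frank is a Knave (lies)
  Then the count is NOT 1.
  If Hank = Knight, count = 1 = 1 → claim would be true, contradicts lie.
  If Hank = Knave, count = 0 ≠ 1 → lie confirmed ✓

Hank is a Knave.

Knave


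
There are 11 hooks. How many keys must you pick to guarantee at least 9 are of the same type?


Pigeonhole: to guarantee k in one of n categories, need (k-1)×n + 1.
k = 9, n = 11
Minimum = (9-1) × 11 + 1 = 8 × 11 + 1

89


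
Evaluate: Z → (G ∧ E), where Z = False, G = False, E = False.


Z = False, G = False, E = False
Step 1: G ∧ E = False AND False = False
Step 2: Z → (False): false only when Z=True and consequent=False.
Result: True

True


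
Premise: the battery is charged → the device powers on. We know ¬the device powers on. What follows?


Modus tollens: P → Q, ¬Q ⊢ ¬P
P: the battery is charged
Q: the device powers on
We have P → Q and Q is false.
By modus tollens, P must be false.

It is not the case that the battery is charged


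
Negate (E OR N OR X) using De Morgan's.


De Morgan's law: ¬(P ∨ Q ∨ R) ≡ ¬P ∧ ¬Q ∧ ¬R
¬(E ∨ N ∨ X) = ¬E ∧ ¬N ∧ ¬X

¬E ∧ ¬N ∧ ¬X


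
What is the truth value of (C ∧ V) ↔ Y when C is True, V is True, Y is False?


C = True, V = True, Y = False
Step 1: C ∧ V = True AND True = True
Step 2: (True) ↔ Y: true when both sides have same truth value.
Result: True ↔ False = False

False


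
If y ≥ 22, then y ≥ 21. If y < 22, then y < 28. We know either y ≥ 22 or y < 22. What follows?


Constructive dilemma: (P → Q) ∧ (R → S), P ∨ R ⊢ Q ∨ S
Premise 1: y ≥ 22 → y ≥ 21
Premise 2: y < 22 → y < 28
Premise 3: y ≥ 22 ∨ y < 22
Case 1: Assuming y ≥ 22, then by Premise 1, y ≥ 21.
Case 2: Assuming y < 22, then by Premise 2, y < 28.
Since one of y ≥ 22 or y < 22 must hold, we get y ≥ 21 or y < 28.

y ≥ 21 or y < 28.


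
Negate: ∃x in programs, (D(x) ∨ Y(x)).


Original: ∃x (D(x) ∨ Y(x))
Rule: ¬∀→∃, ¬∃→∀, negate predicate.
Negation: ∀x (¬D(x) ∧ ¬Y(x))

∀x (¬D(x) ∧ ¬Y(x))


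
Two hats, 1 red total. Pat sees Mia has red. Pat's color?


Total red = 1, Mia = red
Red accounted for: 1
Remaining for Pat: 0
Pat's hat is blue.

blue


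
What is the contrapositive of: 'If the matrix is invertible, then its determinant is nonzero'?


Original: If the matrix is invertible, then its determinant is nonzero
Contrapositive: If ¬Q, then ¬P
Negate Q: not (its determinant is nonzero)
Negate P: not (the matrix is invertible)

If not (its determinant is nonzero), then not (the matrix is invertible).


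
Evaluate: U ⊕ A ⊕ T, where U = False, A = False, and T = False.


U = False, A = False, T = False
Step 1: U ⊕ A = False XOR False = False
Step 2: False ⊕ T = False XOR False = False
XOR is true when an odd number of operands are true.

False


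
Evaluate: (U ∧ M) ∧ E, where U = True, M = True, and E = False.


U = True, M = True, E = False
Step 1: U ∧ M = True AND True = True
Step 2: True ∧ E = True AND False = False
AND is true only when ALL operands are true.

False


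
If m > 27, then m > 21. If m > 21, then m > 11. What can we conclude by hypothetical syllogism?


Hypothetical syllogism: P → Q, Q → R ⊢ P → R
Premise 1: m > 27 → m > 21
Premise 2: m > 21 → m > 11
Chain the implications: the middle term (m > 21) links the two.
Conclusion: If m > 27, then m > 11.

If m > 27, then m > 11.


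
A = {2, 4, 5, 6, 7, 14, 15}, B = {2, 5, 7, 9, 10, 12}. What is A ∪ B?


A = {2, 4, 5, 6, 7, 14, 15}
B = {2, 5, 7, 9, 10, 12}
Operation: union
All elements combined: 2, 4, 5, 6, 7, 9, 10, 12, 14, 15

{2, 4, 5, 6, 7, 9, 10, 12, 14, 15}


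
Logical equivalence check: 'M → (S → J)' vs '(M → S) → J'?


Expression 1: M → (S → J)
Expression 2: (M → S) → J
Truth table (M S J | Expr1 Expr2):
  T T T |   T     T
  T T F |   F     F
  T F T |   T     T
  T F F |   T     T
  F T T |   T     T
  F T F |   T     F   ← differ
  F F T |   T     T
  F F F |   T     F   ← differ
Counterexample: M=F, S=T, J=F gives Expr1 = T but Expr2 = F, so the expressions are NOT logically equivalent.

No


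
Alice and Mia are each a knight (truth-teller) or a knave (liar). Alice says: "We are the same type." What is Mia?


Alice says: "We are the same type."
Case 1: Alice is a Knight (truth-teller)
  Statement is true → they ARE the same → Mia is also a Knight
Case 2: Alice is a Knave (liar)
  Statement is false → they are NOT the same → Mia is a Knight
In both cases, Mia is a Knight.

Knight


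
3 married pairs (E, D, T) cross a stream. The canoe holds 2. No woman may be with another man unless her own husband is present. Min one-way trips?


Label couples E, D, T (H = husband, W = wife).
Counting alone: 6 people, the canoe carries 2 and someone must bring it back, so each round trip nets at most +1 on the far side until the last crossing → at least 9 trips. The jealousy constraint makes 9 impossible; the shortest valid schedule has 11:
1. WE+WD →  (far: WE,WD; near: HE,HD,HT,WT)
2. WE ←       (far: WD; near: HE,HD,HT,WE,WT)
3. WE+WT →  (far: WE,WD,WT; near: HE,HD,HT)
4. WE ←       (far: WD,WT; near: HE,HD,HT,WE)
5. HD+HT →  (far: HD,WD,HT,WT; near: HE,WE)
6. HD+WD ←  (far: HT,WT; near: HE,WE,HD,WD)
7. HE+HD →  (far: HE,HD,HT,WT; near: WE,WD)
8. WT ←       (far: HE,HD,HT; near: WE,WD,WT)
9. WE+WD →  (far: HE,WE,HD,WD,HT; near: WT)
10. HT ←      (far: HE,WE,HD,WD; near: HT,WT)
11. HT+WT → (far: all six; near: empty)
In every state each wife is either with her husband or with no other man.
Minimum trips = 11

11


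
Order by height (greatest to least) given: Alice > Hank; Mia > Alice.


Constraints: Alice > Hank; Mia > Alice
Method: at each step, the next-highest is the one remaining person who never appears on the smaller side of a constraint between remaining people.
  Step 1: remaining {Alice, Mia, Hank}; on the smaller side: {Alice, Hank} → Mia is next (Mia > Alice).
  Step 2: remaining {Alice, Hank}; on the smaller side: {Hank} → Alice is next (Alice > Hank).
  Step 3: only Hank remains → lowest.
Final ranking (highest to lowest):

Mia > Alice > Hank


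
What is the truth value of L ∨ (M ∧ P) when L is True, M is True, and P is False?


L = True, M = True, P = False
Step 1: M ∧ P = True AND False = False
Step 2: L ∨ False = True OR False = True
AND evaluated first (higher precedence); then OR applied.

True


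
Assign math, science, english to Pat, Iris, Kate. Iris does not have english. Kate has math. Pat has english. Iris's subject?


From clues:
  Kate → math
  Pat → english
By elimination, Iris gets the remaining.

science


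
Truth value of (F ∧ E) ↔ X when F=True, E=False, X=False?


F = True, E = False, X = False
Expression: (F ∧ E) ↔ X
Step 1: F ∧ E = True AND False = False
Step 2: (False) ↔ X = (False iff False) = True

True


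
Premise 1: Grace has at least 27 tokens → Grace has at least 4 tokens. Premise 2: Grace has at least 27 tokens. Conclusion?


Modus ponens: P → Q, P ⊢ Q
P: Grace has at least 27 tokens
Q: Grace has at least 4 tokens
We have P → Q and P is true.
By modus ponens, Q must be true.

Grace has at least 4 tokens


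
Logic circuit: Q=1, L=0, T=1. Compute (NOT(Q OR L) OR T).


Q OR L = 1
NOT(1) = 0
0 OR 1 = 1

1


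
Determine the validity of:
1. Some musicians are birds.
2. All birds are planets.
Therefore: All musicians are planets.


Premise 1: Some musicians are birds.
Premise 2: All birds are planets.
Conclusion: All musicians are planets.
Fallacy: illicit minor. The minor term (musicians) is distributed in the conclusion ('All musicians ...') but undistributed in its premise ('Some musicians are birds' doesn't cover all musicians).
Only 'Some musicians are planets' follows, not 'All'.

Invalid


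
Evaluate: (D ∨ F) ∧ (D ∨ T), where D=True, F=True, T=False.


D = True, F = True, T = False
Expression: (D ∨ F) ∧ (D ∨ T)
Step 1: D ∨ F = True OR True = True
Step 2: D ∨ T = True OR False = True
Step 3: (True) ∧ (True) = True AND True = True

True


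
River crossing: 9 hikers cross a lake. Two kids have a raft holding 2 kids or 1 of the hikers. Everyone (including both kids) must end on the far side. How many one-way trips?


Per crossing of one of the hikers: kids→, one←, one of the hikers→, one← = 4 trips
9 × 4 = 36, + 1 final kids→ = 37
Minimum trips = 37

37


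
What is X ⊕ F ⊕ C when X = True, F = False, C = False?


X = True, F = False, C = False
Step 1: X ⊕ F = True XOR False = True
Step 2: True ⊕ C = True XOR False = True
XOR is true when an odd number of operands are true.

True


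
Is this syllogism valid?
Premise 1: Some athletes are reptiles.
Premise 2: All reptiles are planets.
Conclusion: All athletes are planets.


Premise 1: Some athletes are reptiles.
Premise 2: All reptiles are planets.
Conclusion: All athletes are planets.
Fallacy: illicit minor. The minor term (athletes) is distributed in the conclusion ('All athletes ...') but undistributed in its premise ('Some athletes are reptiles' doesn't cover all athletes).
Only 'Some athletes are planets' follows, not 'All'.

Invalid


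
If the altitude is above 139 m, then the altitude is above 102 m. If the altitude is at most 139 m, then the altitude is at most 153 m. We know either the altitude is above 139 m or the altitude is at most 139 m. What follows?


Constructive dilemma: (P → Q) ∧ (R → S), P ∨ R ⊢ Q ∨ S
Premise 1: the altitude is above 139 m → the altitude is above 102 m
Premise 2: the altitude is at most 139 m → the altitude is at most 153 m
Premise 3: the altitude is above 139 m ∨ the altitude is at most 139 m
Case 1: Assuming the altitude is above 139 m, then by Premise 1, the altitude is above 102 m.
Case 2: Assuming the altitude is at most 139 m, then by Premise 2, the altitude is at most 153 m.
Since one of the altitude is above 139 m or the altitude is at most 139 m must hold, we get the altitude is above 102 m or the altitude is at most 153 m.

The altitude is above 102 m or the altitude is at most 153 m.


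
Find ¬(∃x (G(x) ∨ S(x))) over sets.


Original: ∃x (G(x) ∨ S(x))
Rule: ¬∀→∃, ¬∃→∀, negate predicate.
Negation: ∀x (¬G(x) ∧ ¬S(x))

∀x (¬G(x) ∧ ¬S(x))


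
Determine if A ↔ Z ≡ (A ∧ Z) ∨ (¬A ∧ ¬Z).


Expression 1: A ↔ Z
Expression 2: (A ∧ Z) ∨ (¬A ∧ ¬Z)
Truth table (A Z | Expr1 Expr2):
  T T |   T     T
  T F |   F     F
  F T |   F     F
  F F |   T     T
All 4 rows agree, so the expressions are logically equivalent.

Yes


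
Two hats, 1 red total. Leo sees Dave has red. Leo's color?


Total red = 1, Dave = red
Red accounted for: 1
Remaining for Leo: 0
Leo's hat is blue.

blue


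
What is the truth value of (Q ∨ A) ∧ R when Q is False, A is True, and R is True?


Q = False, A = True, R = True
Step 1: Q ∨ A = False OR True = True
Step 2: True ∧ R = True AND True = True
OR is true when at least one operand is true; AND requires both.

True


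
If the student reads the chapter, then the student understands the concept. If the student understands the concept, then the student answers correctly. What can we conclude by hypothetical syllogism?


Hypothetical syllogism: P → Q, Q → R ⊢ P → R
Premise 1: the student reads the chapter → the student understands the concept
Premise 2: the student understands the concept → the student answers correctly
Chain the implications: the middle term (the student understands the concept) links the two.
Conclusion: If the student reads the chapter, then the student answers correctly.

If the student reads the chapter, then the student answers correctly.


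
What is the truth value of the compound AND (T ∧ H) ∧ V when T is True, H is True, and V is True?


T = True, H = True, V = True
Step 1: T ∧ H = True AND True = True
Step 2: True ∧ V = True AND True = True
AND is true only when ALL operands are true.

True


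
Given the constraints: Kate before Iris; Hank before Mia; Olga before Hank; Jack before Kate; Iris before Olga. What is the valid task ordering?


Constraints: Kate before Iris; Hank before Mia; Olga before Hank; Jack before Kate; Iris before Olga
Method: repeatedly schedule the remaining task that has no remaining task required before it.
  Step 1: remaining {Olga, Iris, Hank, Jack, Kate, Mia}; every task except Jack still has a predecessor pending → schedule Jack.
  Step 2: remaining {Olga, Iris, Hank, Kate, Mia}; every task except Kate still has a predecessor pending → schedule Kate.
  Step 3: remaining {Olga, Iris, Hank, Mia}; every task except Iris still has a predecessor pending → schedule Iris.
  Step 4: remaining {Olga, Hank, Mia}; every task except Olga still has a predecessor pending → schedule Olga.
  Step 5: remaining {Hank, Mia}; every task except Hank still has a predecessor pending → schedule Hank.
  Step 6: only Mia remains → schedule Mia.
Resulting order:

Jack → Kate → Iris → Olga → Hank → Mia


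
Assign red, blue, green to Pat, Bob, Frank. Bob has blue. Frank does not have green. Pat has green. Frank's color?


From clues:
  Pat → green
  Bob → blue
By elimination, Frank gets the remaining.

red


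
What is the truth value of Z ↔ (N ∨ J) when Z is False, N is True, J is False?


Z = False, N = True, J = False
Step 1: N ∨ J = True OR False = True
Step 2: Z ↔ (True): true when both sides have same truth value.
Result: False ↔ True = False

False


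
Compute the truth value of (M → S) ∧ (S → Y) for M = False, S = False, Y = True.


M = False, S = False, Y = True
Step 1: M → S is false only when M=True and S=False. Result: True
Step 2: S → Y is false only when S=True and Y=False. Result: True
Step 3: True ∧ True = True

True


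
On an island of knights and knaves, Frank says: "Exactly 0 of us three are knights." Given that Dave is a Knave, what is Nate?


Frank claims exactly 0 knights among Frank, Dave, Nate.
Given: Dave is a Knave.

Case 1: Frank is a Knight (tells truth)
  Then exactly 0 of the three are knights.
  Counting Frank, Dave: 1 knight(s) so far. Need -1 more → impossible.
Case 2: Frank is a Knave (lies)
  Then the count is NOT 0.
  If Nate = Knave, count = 0 = 0 → claim would be true, contradicts lie.
  If Nate = Knight, count = 1 ≠ 0 → lie confirmed ✓

Nate is a Knight.

Knight


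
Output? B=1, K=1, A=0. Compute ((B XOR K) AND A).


B XOR K = 1^1 = 0
0 AND 0 = 0

0


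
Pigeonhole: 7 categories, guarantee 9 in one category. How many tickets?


Pigeonhole: to guarantee k in one of n categories, need (k-1)×n + 1.
k = 9, n = 7
Minimum = (9-1) × 7 + 1 = 8 × 7 + 1

57


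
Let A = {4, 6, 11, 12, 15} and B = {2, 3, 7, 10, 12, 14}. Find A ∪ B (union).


A = {4, 6, 11, 12, 15}
B = {2, 3, 7, 10, 12, 14}
Operation: union
All elements combined: 2, 3, 4, 6, 7, 10, 11, 12, 14, 15

{2, 3, 4, 6, 7, 10, 11, 12, 14, 15}


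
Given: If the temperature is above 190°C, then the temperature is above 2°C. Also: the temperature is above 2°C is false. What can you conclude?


Modus tollens: P → Q, ¬Q ⊢ ¬P
P: the temperature is above 190°C
Q: the temperature is above 2°C
We have P → Q and Q is false.
By modus tollens, P must be false.

It is not the case that the temperature is above 190°C


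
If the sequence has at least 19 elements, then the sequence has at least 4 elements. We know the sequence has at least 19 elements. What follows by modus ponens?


Modus ponens: P → Q, P ⊢ Q
P: the sequence has at least 19 elements
Q: the sequence has at least 4 elements
We have P → Q and P is true.
By modus ponens, Q must be true.

The sequence has at least 4 elements


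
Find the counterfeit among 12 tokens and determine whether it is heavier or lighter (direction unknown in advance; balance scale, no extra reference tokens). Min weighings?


Let n = 12. 24 possibilities (n tokens × lighter/heavier); each weighing has 3 outcomes.
Bound for k weighings: say the first weighing puts j tokens on each pan. If it tips, the 2j weighed tokens remain suspects (each with a known direction) and k-1 weighings give 3^(k-1) outcomes; 3^(k-1) is odd, so 2j ≤ 3^(k-1) - 1. If it balances, the n - 2j unweighed tokens remain with direction unknown: 2(n - 2j) ≤ 3^(k-1) - 1 by the same parity argument. Adding, n ≤ (3^(k-1) - 1) + (3^(k-1) - 1)/2 = (3^k - 3)/2, and the classical three-group strategy achieves this (3 tokens in 2 weighings, 12 in 3, 39 in 4, 120 in 5).
So we need the smallest k with (3^k - 3)/2 ≥ 12.
k = 2: (3^2 - 3)/2 = 3 < 12 ✗
k = 3: (3^3 - 3)/2 = 12 ≥ 12 ✓

3


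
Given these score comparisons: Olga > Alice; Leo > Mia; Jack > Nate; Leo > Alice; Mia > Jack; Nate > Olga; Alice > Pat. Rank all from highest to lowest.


Constraints: Olga > Alice; Leo > Mia; Jack > Nate; Leo > Alice; Mia > Jack; Nate > Olga; Alice > Pat
Method: at each step, the next-highest is the one remaining person who never appears on the smaller side of a constraint between remaining people.
  Step 1: remaining {Pat, Olga, Jack, Leo, Alice, Mia, Nate}; on the smaller side: {Pat, Olga, Jack, Alice, Mia, Nate} → Leo is next (Leo > Mia; Leo > Alice).
  Step 2: remaining {Pat, Olga, Jack, Alice, Mia, Nate}; on the smaller side: {Pat, Olga, Jack, Alice, Nate} → Mia is next (Mia > Jack).
  Step 3: remaining {Pat, Olga, Jack, Alice, Nate}; on the smaller side: {Pat, Olga, Alice, Nate} → Jack is next (Jack > Nate).
  Step 4: remaining {Pat, Olga, Alice, Nate}; on the smaller side: {Pat, Olga, Alice} → Nate is next (Nate > Olga).
  Step 5: remaining {Pat, Olga, Alice}; on the smaller side: {Pat, Alice} → Olga is next (Olga > Alice).
  Step 6: remaining {Pat, Alice}; on the smaller side: {Pat} → Alice is next (Alice > Pat).
  Step 7: only Pat remains → lowest.
Final ranking (highest to lowest):

Leo > Mia > Jack > Nate > Olga > Alice > Pat


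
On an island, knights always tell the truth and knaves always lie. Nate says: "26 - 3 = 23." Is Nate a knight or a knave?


Statement: "26 - 3 = 23."
Actual: 26 - 3 = 23
Claimed: 23
Statement is TRUE → Nate tells the truth → Knight

Knight


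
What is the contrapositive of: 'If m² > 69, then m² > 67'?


Original: If m² > 69, then m² > 67
Contrapositive: If ¬Q, then ¬P
Negate Q: not (m² > 67)
Negate P: not (m² > 69)

If not (m² > 67), then not (m² > 69).


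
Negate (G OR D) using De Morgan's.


De Morgan's law: ¬(P ∨ Q) ≡ ¬P ∧ ¬Q
¬(G ∨ D) = ¬G ∧ ¬D

¬G ∧ ¬D


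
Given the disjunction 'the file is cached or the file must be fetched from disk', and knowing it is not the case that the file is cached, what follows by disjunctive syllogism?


Disjunctive syllogism: P ∨ Q, ¬P ⊢ Q
Disjunction: the file is cached ∨ the file must be fetched from disk
We know it is not the case that the file is cached.
By disjunctive syllogism, the other disjunct must be true.

The file must be fetched from disk


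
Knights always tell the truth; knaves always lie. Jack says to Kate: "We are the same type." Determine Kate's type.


Jack says: "We are the same type."
Case 1: Jack is a Knight (truth-teller)
  Statement is true → they ARE the same → Kate is also a Knight
Case 2: Jack is a Knave (liar)
  Statement is false → they are NOT the same → Kate is a Knight
In both cases, Kate is a Knight.

Knight


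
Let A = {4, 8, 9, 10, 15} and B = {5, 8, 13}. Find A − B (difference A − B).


A = {4, 8, 9, 10, 15}
B = {5, 8, 13}
Operation: difference A − B
In A but not B: 4, 9, 10, 15

{4, 9, 10, 15}


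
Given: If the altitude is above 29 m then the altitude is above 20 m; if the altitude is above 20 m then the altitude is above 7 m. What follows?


Hypothetical syllogism: P → Q, Q → R ⊢ P → R
Premise 1: the altitude is above 29 m → the altitude is above 20 m
Premise 2: the altitude is above 20 m → the altitude is above 7 m
Chain the implications: the middle term (the altitude is above 20 m) links the two.
Conclusion: If the altitude is above 29 m, then the altitude is above 7 m.

If the altitude is above 29 m, then the altitude is above 7 m.


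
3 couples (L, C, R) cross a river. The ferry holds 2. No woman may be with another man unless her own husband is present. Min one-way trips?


Label couples L, C, R (H = husband, W = wife).
Counting alone: 6 people, the ferry carries 2 and someone must bring it back, so each round trip nets at most +1 on the far side until the last crossing → at least 9 trips. The jealousy constraint makes 9 impossible; the shortest valid schedule has 11:
1. WL+WC →  (far: WL,WC; near: HL,HC,HR,WR)
2. WL ←       (far: WC; near: HL,HC,HR,WL,WR)
3. WL+WR →  (far: WL,WC,WR; near: HL,HC,HR)
4. WL ←       (far: WC,WR; near: HL,HC,HR,WL)
5. HC+HR →  (far: HC,WC,HR,WR; near: HL,WL)
6. HC+WC ←  (far: HR,WR; near: HL,WL,HC,WC)
7. HL+HC →  (far: HL,HC,HR,WR; near: WL,WC)
8. WR ←       (far: HL,HC,HR; near: WL,WC,WR)
9. WL+WC →  (far: HL,WL,HC,WC,HR; near: WR)
10. HR ←      (far: HL,WL,HC,WC; near: HR,WR)
11. HR+WR → (far: all six; near: empty)
In every state each wife is either with her husband or with no other man.
Minimum trips = 11

11


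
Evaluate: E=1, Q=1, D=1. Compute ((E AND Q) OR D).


E AND Q = 1&1 = 1
1 OR 1 = 1

1


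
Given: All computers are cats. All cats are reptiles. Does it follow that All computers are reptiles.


Premise 1: All computers are cats.
Premise 2: All cats are reptiles.
Conclusion: All computers are reptiles.
Barbara syllogism (AAA-1): All A are B, All B are C → All A are C.
Middle term (cats) distributed in premise 2.

Valid


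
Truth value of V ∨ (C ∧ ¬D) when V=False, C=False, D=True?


V = False, C = False, D = True
Expression: V ∨ (C ∧ ¬D)
Step 1: ¬D = NOT True = False
Step 2: C ∧ ¬D = False AND False = False
Step 3: V ∨ (False) = False OR False = False

False


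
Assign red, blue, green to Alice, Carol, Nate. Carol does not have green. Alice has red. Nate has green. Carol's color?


From clues:
  Nate → green
  Alice → red
By elimination, Carol gets the remaining.

blue


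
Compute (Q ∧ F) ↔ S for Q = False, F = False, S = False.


Q = False, F = False, S = False
Step 1: Q ∧ F = False AND False = False
Step 2: (False) ↔ S: true when both sides have same truth value.
Result: False ↔ False = True

True


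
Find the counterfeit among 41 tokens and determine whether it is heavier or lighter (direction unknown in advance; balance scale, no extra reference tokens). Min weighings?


Let n = 41. 82 possibilities (n tokens × lighter/heavier); each weighing has 3 outcomes.
Bound for k weighings: say the first weighing puts j tokens on each pan. If it tips, the 2j weighed tokens remain suspects (each with a known direction) and k-1 weighings give 3^(k-1) outcomes; 3^(k-1) is odd, so 2j ≤ 3^(k-1) - 1. If it balances, the n - 2j unweighed tokens remain with direction unknown: 2(n - 2j) ≤ 3^(k-1) - 1 by the same parity argument. Adding, n ≤ (3^(k-1) - 1) + (3^(k-1) - 1)/2 = (3^k - 3)/2, and the classical three-group strategy achieves this (3 tokens in 2 weighings, 12 in 3, 39 in 4, 120 in 5).
So we need the smallest k with (3^k - 3)/2 ≥ 41.
k = 4: (3^4 - 3)/2 = 39 < 41 ✗
k = 5: (3^5 - 3)/2 = 120 ≥ 41 ✓

5


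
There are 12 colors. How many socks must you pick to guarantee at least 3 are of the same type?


Pigeonhole: to guarantee k in one of n categories, need (k-1)×n + 1.
k = 3, n = 12
Minimum = (3-1) × 12 + 1 = 2 × 12 + 1

25


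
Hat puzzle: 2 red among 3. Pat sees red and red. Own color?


Total red = 2, seen red = 2
Own red = 2 - 2 = 0
Pat's hat is blue.

blue


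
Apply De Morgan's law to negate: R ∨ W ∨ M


De Morgan's law: ¬(P ∨ Q ∨ R) ≡ ¬P ∧ ¬Q ∧ ¬R
¬(R ∨ W ∨ M) = ¬R ∧ ¬W ∧ ¬M

¬R ∧ ¬W ∧ ¬M


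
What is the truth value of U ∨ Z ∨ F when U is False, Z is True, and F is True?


U = False, Z = True, F = True
Step 1: U ∨ Z = False OR True = True
Step 2: True ∨ F = True OR True = True
OR is true when at least one operand is true.

True


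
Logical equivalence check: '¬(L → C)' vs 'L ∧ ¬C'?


Expression 1: ¬(L → C)
Expression 2: L ∧ ¬C
Truth table (L C | Expr1 Expr2):
  T T |   F     F
  T F |   T     T
  F T |   F     F
  F F |   F     F
All 4 rows agree, so the expressions are logically equivalent.

Yes


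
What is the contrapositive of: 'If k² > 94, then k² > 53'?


Original: If k² > 94, then k² > 53
Contrapositive: If ¬Q, then ¬P
Negate Q: not (k² > 53)
Negate P: not (k² > 94)

If not (k² > 53), then not (k² > 94).


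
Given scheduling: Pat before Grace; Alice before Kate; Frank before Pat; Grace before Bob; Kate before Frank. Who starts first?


Constraints: Pat before Grace; Alice before Kate; Frank before Pat; Grace before Bob; Kate before Frank
The first task can have nothing scheduled before it, so it must never appear on the right of a 'before'.
Tasks appearing after some 'before': Grace, Kate, Pat, Bob, Frank.
The only task not in that list is Alice → it is first.

Alice


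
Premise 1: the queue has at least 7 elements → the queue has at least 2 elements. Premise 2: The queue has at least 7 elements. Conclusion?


Modus ponens: P → Q, P ⊢ Q
P: the queue has at least 7 elements
Q: the queue has at least 2 elements
We have P → Q and P is true.
By modus ponens, Q must be true.

The queue has at least 2 elements


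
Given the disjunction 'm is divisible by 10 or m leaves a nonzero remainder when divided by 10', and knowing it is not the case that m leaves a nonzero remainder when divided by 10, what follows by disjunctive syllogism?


Disjunctive syllogism: P ∨ Q, ¬P ⊢ Q
Disjunction: m is divisible by 10 ∨ m leaves a nonzero remainder when divided by 10
We know it is not the case that m leaves a nonzero remainder when divided by 10.
By disjunctive syllogism, the other disjunct must be true.

m is divisible by 10


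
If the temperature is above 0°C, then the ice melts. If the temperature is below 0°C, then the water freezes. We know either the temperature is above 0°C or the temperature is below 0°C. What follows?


Constructive dilemma: (P → Q) ∧ (R → S), P ∨ R ⊢ Q ∨ S
Premise 1: the temperature is above 0°C → the ice melts
Premise 2: the temperature is below 0°C → the water freezes
Premise 3: the temperature is above 0°C ∨ the temperature is below 0°C
Case 1: Assuming the temperature is above 0°C, then by Premise 1, the ice melts.
Case 2: Assuming the temperature is below 0°C, then by Premise 2, the water freezes.
Since one of the temperature is above 0°C or the temperature is below 0°C must hold, we get the ice melts or the water freezes.

The ice melts or the water freezes.


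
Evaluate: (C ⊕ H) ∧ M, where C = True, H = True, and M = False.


C = True, H = True, M = False
Step 1: C ⊕ H = True XOR True = False
Step 2: False ∧ M = False AND False = False
XOR true when exactly one of C,H is true; then AND with M.

False


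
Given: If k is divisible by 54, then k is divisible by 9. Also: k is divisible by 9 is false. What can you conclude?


Modus tollens: P → Q, ¬Q ⊢ ¬P
P: k is divisible by 54
Q: k is divisible by 9
We have P → Q and Q is false.
By modus tollens, P must be false.

It is not the case that k is divisible by 54


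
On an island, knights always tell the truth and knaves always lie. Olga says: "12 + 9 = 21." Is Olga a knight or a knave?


Statement: "12 + 9 = 21."
Actual: 12 + 9 = 21
Claimed: 21
Statement is TRUE → Olga tells the truth → Knight

Knight


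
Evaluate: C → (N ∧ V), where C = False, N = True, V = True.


C = False, N = True, V = True
Step 1: N ∧ V = True AND True = True
Step 2: C → (True): false only when C=True and consequent=False.
Result: True

True


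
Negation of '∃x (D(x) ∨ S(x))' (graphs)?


Original: ∃x (D(x) ∨ S(x))
Rule: ¬∀→∃, ¬∃→∀, negate predicate.
Negation: ∀x (¬D(x) ∧ ¬S(x))

∀x (¬D(x) ∧ ¬S(x))


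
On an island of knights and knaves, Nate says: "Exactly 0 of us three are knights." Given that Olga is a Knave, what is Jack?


Nate claims exactly 0 knights among Nate, Olga, Jack.
Given: Olga is a Knave.

Case 1: Nate is a Knight (tells truth)
  Then exactly 0 of the three are knights.
  Counting Nate, Olga: 1 knight(s) so far. Need -1 more → impossible.
Case 2: Nate is a Knave (lies)
  Then the count is NOT 0.
  If Jack = Knave, count = 0 = 0 → claim would be true, contradicts lie.
  If Jack = Knight, count = 1 ≠ 0 → lie confirmed ✓

Jack is a Knight.

Knight


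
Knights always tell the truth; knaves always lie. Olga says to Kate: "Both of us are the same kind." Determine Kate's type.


Olga says: "Both of us are the same kind."
Case 1: Olga is a Knight (truth-teller)
  Statement is true → they ARE the same → Kate is also a Knight
Case 2: Olga is a Knave (liar)
  Statement is false → they are NOT the same → Kate is a Knight
In both cases, Kate is a Knight.

Knight


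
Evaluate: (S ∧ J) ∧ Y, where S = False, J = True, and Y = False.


S = False, J = True, Y = False
Step 1: S ∧ J = False AND True = False
Step 2: False ∧ Y = False AND False = False
AND is true only when ALL operands are true.

False


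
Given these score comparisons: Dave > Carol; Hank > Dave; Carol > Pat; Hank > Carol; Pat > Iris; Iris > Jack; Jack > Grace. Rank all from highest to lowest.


Constraints: Dave > Carol; Hank > Dave; Carol > Pat; Hank > Carol; Pat > Iris; Iris > Jack; Jack > Grace
Method: at each step, the next-highest is the one remaining person who never appears on the smaller side of a constraint between remaining people.
  Step 1: remaining {Grace, Dave, Iris, Carol, Pat, Hank, Jack}; on the smaller side: {Grace, Dave, Iris, Carol, Pat, Jack} → Hank is next (Hank > Dave; Hank > Carol).
  Step 2: remaining {Grace, Dave, Iris, Carol, Pat, Jack}; on the smaller side: {Grace, Iris, Carol, Pat, Jack} → Dave is next (Dave > Carol).
  Step 3: remaining {Grace, Iris, Carol, Pat, Jack}; on the smaller side: {Grace, Iris, Pat, Jack} → Carol is next (Carol > Pat).
  Step 4: remaining {Grace, Iris, Pat, Jack}; on the smaller side: {Grace, Iris, Jack} → Pat is next (Pat > Iris).
  Step 5: remaining {Grace, Iris, Jack}; on the smaller side: {Grace, Jack} → Iris is next (Iris > Jack).
  Step 6: remaining {Grace, Jack}; on the smaller side: {Grace} → Jack is next (Jack > Grace).
  Step 7: only Grace remains → lowest.
Final ranking (highest to lowest):

Hank > Dave > Carol > Pat > Iris > Jack > Grace


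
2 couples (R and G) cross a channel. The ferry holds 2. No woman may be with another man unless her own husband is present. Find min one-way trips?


Label couples R and G.
1. WR+WG → (far: WR,WG; near: HR,HG)
2. WR ←   (far: WG; near: HR,HG,WR)
3. HR+HG → (far: HR,HG,WG; near: WR)
4. HR ←   (far: HG,WG; near: HR,WR)  — HR returns, since WR is alone on near bank
5. HR+WR → (far: all four; near: empty)
Every state respects the constraint.
Minimum trips = 5

5


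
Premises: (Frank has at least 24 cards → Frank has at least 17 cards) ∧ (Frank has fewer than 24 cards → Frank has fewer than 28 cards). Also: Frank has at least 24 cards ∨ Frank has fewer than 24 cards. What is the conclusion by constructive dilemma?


Constructive dilemma: (P → Q) ∧ (R → S), P ∨ R ⊢ Q ∨ S
Premise 1: Frank has at least 24 cards → Frank has at least 17 cards
Premise 2: Frank has fewer than 24 cards → Frank has fewer than 28 cards
Premise 3: Frank has at least 24 cards ∨ Frank has fewer than 24 cards
Case 1: Assuming Frank has at least 24 cards, then by Premise 1, Frank has at least 17 cards.
Case 2: Assuming Frank has fewer than 24 cards, then by Premise 2, Frank has fewer than 28 cards.
Since one of Frank has at least 24 cards or Frank has fewer than 24 cards must hold, we get Frank has at least 17 cards or Frank has fewer than 28 cards.

Frank has at least 17 cards or Frank has fewer than 28 cards.
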